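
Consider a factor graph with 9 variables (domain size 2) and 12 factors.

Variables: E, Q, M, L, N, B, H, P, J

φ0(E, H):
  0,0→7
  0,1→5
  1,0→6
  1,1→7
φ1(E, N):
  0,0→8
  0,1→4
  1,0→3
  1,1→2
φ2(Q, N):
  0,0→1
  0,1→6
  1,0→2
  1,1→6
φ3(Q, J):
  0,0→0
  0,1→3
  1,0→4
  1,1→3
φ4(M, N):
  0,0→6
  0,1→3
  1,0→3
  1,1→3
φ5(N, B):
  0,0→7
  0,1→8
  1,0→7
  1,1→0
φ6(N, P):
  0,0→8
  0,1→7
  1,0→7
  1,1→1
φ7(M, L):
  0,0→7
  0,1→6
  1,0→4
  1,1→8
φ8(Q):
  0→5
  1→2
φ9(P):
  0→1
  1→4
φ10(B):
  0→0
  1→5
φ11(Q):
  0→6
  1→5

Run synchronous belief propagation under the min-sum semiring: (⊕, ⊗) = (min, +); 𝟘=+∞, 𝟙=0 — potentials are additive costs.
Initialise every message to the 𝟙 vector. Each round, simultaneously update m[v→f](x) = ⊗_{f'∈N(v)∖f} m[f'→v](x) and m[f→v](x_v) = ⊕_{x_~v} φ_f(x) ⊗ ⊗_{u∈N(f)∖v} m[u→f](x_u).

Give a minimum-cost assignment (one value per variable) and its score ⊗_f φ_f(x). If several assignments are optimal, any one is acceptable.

init: all messages = 𝟙 over 2 values
r1 m[φ0→E] = [5, 6]
r1 m[φ0→H] = [6, 5]
r1 m[φ1→E] = [4, 2]
r1 m[φ1→N] = [3, 2]
r1 m[φ2→Q] = [1, 2]
r1 m[φ2→N] = [1, 6]
r1 m[φ3→Q] = [0, 3]
r1 m[φ3→J] = [0, 3]
r1 m[φ4→M] = [3, 3]
r1 m[φ4→N] = [3, 3]
r1 m[φ5→N] = [7, 0]
r1 m[φ5→B] = [7, 0]
r1 m[φ6→N] = [7, 1]
r1 m[φ6→P] = [7, 1]
r1 m[φ7→M] = [6, 4]
r1 m[φ7→L] = [4, 6]
r1 m[φ8→Q] = [5, 2]
r1 m[φ9→P] = [1, 4]
r1 m[φ10→B] = [0, 5]
r1 m[φ11→Q] = [6, 5]
r1 m[E→φ0] = [0, 0]
r1 m[E→φ1] = [0, 0]
r1 m[Q→φ2] = [0, 0]
r1 m[Q→φ3] = [0, 0]
r1 m[Q→φ8] = [0, 0]
r1 m[Q→φ11] = [0, 0]
r1 m[M→φ4] = [0, 0]
r1 m[M→φ7] = [0, 0]
r1 m[L→φ7] = [0, 0]
r1 m[N→φ1] = [0, 0]
r1 m[N→φ2] = [0, 0]
r1 m[N→φ4] = [0, 0]
r1 m[N→φ5] = [0, 0]
r1 m[N→φ6] = [0, 0]
r1 m[B→φ5] = [0, 0]
r1 m[B→φ10] = [0, 0]
r1 m[H→φ0] = [0, 0]
r1 m[P→φ6] = [0, 0]
r1 m[P→φ9] = [0, 0]
r1 m[J→φ3] = [0, 0]
r2 m[φ0→E] = [5, 6]
r2 m[φ0→H] = [6, 5]
r2 m[φ1→E] = [4, 2]
r2 m[φ1→N] = [3, 2]
r2 m[φ2→Q] = [1, 2]
r2 m[φ2→N] = [1, 6]
r2 m[φ3→Q] = [0, 3]
r2 m[φ3→J] = [0, 3]
r2 m[φ4→M] = [3, 3]
r2 m[φ4→N] = [3, 3]
r2 m[φ5→N] = [7, 0]
r2 m[φ5→B] = [7, 0]
r2 m[φ6→N] = [7, 1]
r2 m[φ6→P] = [7, 1]
r2 m[φ7→M] = [6, 4]
r2 m[φ7→L] = [4, 6]
r2 m[φ8→Q] = [5, 2]
r2 m[φ9→P] = [1, 4]
r2 m[φ10→B] = [0, 5]
r2 m[φ11→Q] = [6, 5]
r2 m[E→φ0] = [4, 2]
r2 m[E→φ1] = [5, 6]
r2 m[Q→φ2] = [11, 10]
r2 m[Q→φ3] = [12, 9]
r2 m[Q→φ8] = [7, 10]
r2 m[Q→φ11] = [6, 7]
r2 m[M→φ4] = [6, 4]
r2 m[M→φ7] = [3, 3]
r2 m[L→φ7] = [0, 0]
r2 m[N→φ1] = [18, 10]
r2 m[N→φ2] = [20, 6]
r2 m[N→φ4] = [18, 9]
r2 m[N→φ5] = [14, 12]
r2 m[N→φ6] = [14, 11]
r2 m[B→φ5] = [0, 5]
r2 m[B→φ10] = [7, 0]
r2 m[H→φ0] = [0, 0]
r2 m[P→φ6] = [1, 4]
r2 m[P→φ9] = [7, 1]
r2 m[J→φ3] = [0, 0]
r3 m[φ0→E] = [5, 6]
r3 m[φ0→H] = [8, 9]
r3 m[φ1→E] = [14, 12]
r3 m[φ1→N] = [9, 8]
r3 m[φ2→Q] = [12, 12]
r3 m[φ2→N] = [12, 16]
r3 m[φ3→Q] = [0, 3]
r3 m[φ3→J] = [12, 12]
r3 m[φ4→M] = [12, 12]
r3 m[φ4→N] = [7, 7]
r3 m[φ5→N] = [7, 5]
r3 m[φ5→B] = [19, 12]
r3 m[φ6→N] = [9, 5]
r3 m[φ6→P] = [18, 12]
r3 m[φ7→M] = [6, 4]
r3 m[φ7→L] = [7, 9]
r3 m[φ8→Q] = [5, 2]
r3 m[φ9→P] = [1, 4]
r3 m[φ10→B] = [0, 5]
r3 m[φ11→Q] = [6, 5]
r3 m[E→φ0] = [4, 2]
r3 m[E→φ1] = [5, 6]
r3 m[Q→φ2] = [11, 10]
r3 m[Q→φ3] = [12, 9]
r3 m[Q→φ8] = [7, 10]
r3 m[Q→φ11] = [6, 7]
r3 m[M→φ4] = [6, 4]
r3 m[M→φ7] = [3, 3]
r3 m[L→φ7] = [0, 0]
r3 m[N→φ1] = [18, 10]
r3 m[N→φ2] = [20, 6]
r3 m[N→φ4] = [18, 9]
r3 m[N→φ5] = [14, 12]
r3 m[N→φ6] = [14, 11]
r3 m[B→φ5] = [0, 5]
r3 m[B→φ10] = [7, 0]
r3 m[H→φ0] = [0, 0]
r3 m[P→φ6] = [1, 4]
r3 m[P→φ9] = [7, 1]
r3 m[J→φ3] = [0, 0]
r4 m[φ0→E] = [5, 6]
r4 m[φ0→H] = [8, 9]
r4 m[φ1→E] = [14, 12]
r4 m[φ1→N] = [9, 8]
r4 m[φ2→Q] = [12, 12]
r4 m[φ2→N] = [12, 16]
r4 m[φ3→Q] = [0, 3]
r4 m[φ3→J] = [12, 12]
r4 m[φ4→M] = [12, 12]
r4 m[φ4→N] = [7, 7]
r4 m[φ5→N] = [7, 5]
r4 m[φ5→B] = [19, 12]
r4 m[φ6→N] = [9, 5]
r4 m[φ6→P] = [18, 12]
r4 m[φ7→M] = [6, 4]
r4 m[φ7→L] = [7, 9]
r4 m[φ8→Q] = [5, 2]
r4 m[φ9→P] = [1, 4]
r4 m[φ10→B] = [0, 5]
r4 m[φ11→Q] = [6, 5]
r4 m[E→φ0] = [14, 12]
r4 m[E→φ1] = [5, 6]
r4 m[Q→φ2] = [11, 10]
r4 m[Q→φ3] = [23, 19]
r4 m[Q→φ8] = [18, 20]
r4 m[Q→φ11] = [17, 17]
r4 m[M→φ4] = [6, 4]
r4 m[M→φ7] = [12, 12]
r4 m[L→φ7] = [0, 0]
r4 m[N→φ1] = [35, 33]
r4 m[N→φ2] = [32, 25]
r4 m[N→φ4] = [37, 34]
r4 m[N→φ5] = [37, 36]
r4 m[N→φ6] = [35, 36]
r4 m[B→φ5] = [0, 5]
r4 m[B→φ10] = [19, 12]
r4 m[H→φ0] = [0, 0]
r4 m[P→φ6] = [1, 4]
r4 m[P→φ9] = [18, 12]
r4 m[J→φ3] = [0, 0]
r5 m[φ0→E] = [5, 6]
r5 m[φ0→H] = [18, 19]
r5 m[φ1→E] = [37, 35]
r5 m[φ1→N] = [9, 8]
r5 m[φ2→Q] = [31, 31]
r5 m[φ2→N] = [12, 16]
r5 m[φ3→Q] = [0, 3]
r5 m[φ3→J] = [23, 22]
r5 m[φ4→M] = [37, 37]
r5 m[φ4→N] = [7, 7]
r5 m[φ5→N] = [7, 5]
r5 m[φ5→B] = [43, 36]
r5 m[φ6→N] = [9, 5]
r5 m[φ6→P] = [43, 37]
r5 m[φ7→M] = [6, 4]
r5 m[φ7→L] = [16, 18]
r5 m[φ8→Q] = [5, 2]
r5 m[φ9→P] = [1, 4]
r5 m[φ10→B] = [0, 5]
r5 m[φ11→Q] = [6, 5]
r5 m[E→φ0] = [14, 12]
r5 m[E→φ1] = [5, 6]
r5 m[Q→φ2] = [11, 10]
r5 m[Q→φ3] = [23, 19]
r5 m[Q→φ8] = [18, 20]
r5 m[Q→φ11] = [17, 17]
r5 m[M→φ4] = [6, 4]
r5 m[M→φ7] = [12, 12]
r5 m[L→φ7] = [0, 0]
r5 m[N→φ1] = [35, 33]
r5 m[N→φ2] = [32, 25]
r5 m[N→φ4] = [37, 34]
r5 m[N→φ5] = [37, 36]
r5 m[N→φ6] = [35, 36]
r5 m[B→φ5] = [0, 5]
r5 m[B→φ10] = [19, 12]
r5 m[H→φ0] = [0, 0]
r5 m[P→φ6] = [1, 4]
r5 m[P→φ9] = [18, 12]
r5 m[J→φ3] = [0, 0]
r6 m[φ0→E] = [5, 6]
r6 m[φ0→H] = [18, 19]
r6 m[φ1→E] = [37, 35]
r6 m[φ1→N] = [9, 8]
r6 m[φ2→Q] = [31, 31]
r6 m[φ2→N] = [12, 16]
r6 m[φ3→Q] = [0, 3]
r6 m[φ3→J] = [23, 22]
r6 m[φ4→M] = [37, 37]
r6 m[φ4→N] = [7, 7]
r6 m[φ5→N] = [7, 5]
r6 m[φ5→B] = [43, 36]
r6 m[φ6→N] = [9, 5]
r6 m[φ6→P] = [43, 37]
r6 m[φ7→M] = [6, 4]
r6 m[φ7→L] = [16, 18]
r6 m[φ8→Q] = [5, 2]
r6 m[φ9→P] = [1, 4]
r6 m[φ10→B] = [0, 5]
r6 m[φ11→Q] = [6, 5]
r6 m[E→φ0] = [37, 35]
r6 m[E→φ1] = [5, 6]
r6 m[Q→φ2] = [11, 10]
r6 m[Q→φ3] = [42, 38]
r6 m[Q→φ8] = [37, 39]
r6 m[Q→φ11] = [36, 36]
r6 m[M→φ4] = [6, 4]
r6 m[M→φ7] = [37, 37]
r6 m[L→φ7] = [0, 0]
r6 m[N→φ1] = [35, 33]
r6 m[N→φ2] = [32, 25]
r6 m[N→φ4] = [37, 34]
r6 m[N→φ5] = [37, 36]
r6 m[N→φ6] = [35, 36]
r6 m[B→φ5] = [0, 5]
r6 m[B→φ10] = [43, 36]
r6 m[H→φ0] = [0, 0]
r6 m[P→φ6] = [1, 4]
r6 m[P→φ9] = [43, 37]
r6 m[J→φ3] = [0, 0]
r7 m[φ0→E] = [5, 6]
r7 m[φ0→H] = [41, 42]
r7 m[φ1→E] = [37, 35]
r7 m[φ1→N] = [9, 8]
r7 m[φ2→Q] = [31, 31]
r7 m[φ2→N] = [12, 16]
r7 m[φ3→Q] = [0, 3]
r7 m[φ3→J] = [42, 41]
r7 m[φ4→M] = [37, 37]
r7 m[φ4→N] = [7, 7]
r7 m[φ5→N] = [7, 5]
r7 m[φ5→B] = [43, 36]
r7 m[φ6→N] = [9, 5]
r7 m[φ6→P] = [43, 37]
r7 m[φ7→M] = [6, 4]
r7 m[φ7→L] = [41, 43]
r7 m[φ8→Q] = [5, 2]
r7 m[φ9→P] = [1, 4]
r7 m[φ10→B] = [0, 5]
r7 m[φ11→Q] = [6, 5]
r7 m[E→φ0] = [37, 35]
r7 m[E→φ1] = [5, 6]
r7 m[Q→φ2] = [11, 10]
r7 m[Q→φ3] = [42, 38]
r7 m[Q→φ8] = [37, 39]
r7 m[Q→φ11] = [36, 36]
r7 m[M→φ4] = [6, 4]
r7 m[M→φ7] = [37, 37]
r7 m[L→φ7] = [0, 0]
r7 m[N→φ1] = [35, 33]
r7 m[N→φ2] = [32, 25]
r7 m[N→φ4] = [37, 34]
r7 m[N→φ5] = [37, 36]
r7 m[N→φ6] = [35, 36]
r7 m[B→φ5] = [0, 5]
r7 m[B→φ10] = [43, 36]
r7 m[H→φ0] = [0, 0]
r7 m[P→φ6] = [1, 4]
r7 m[P→φ9] = [43, 37]
r7 m[J→φ3] = [0, 0]
r8 m[φ0→E] = [5, 6]
r8 m[φ0→H] = [41, 42]
r8 m[φ1→E] = [37, 35]
r8 m[φ1→N] = [9, 8]
r8 m[φ2→Q] = [31, 31]
r8 m[φ2→N] = [12, 16]
r8 m[φ3→Q] = [0, 3]
r8 m[φ3→J] = [42, 41]
r8 m[φ4→M] = [37, 37]
r8 m[φ4→N] = [7, 7]
r8 m[φ5→N] = [7, 5]
r8 m[φ5→B] = [43, 36]
r8 m[φ6→N] = [9, 5]
r8 m[φ6→P] = [43, 37]
r8 m[φ7→M] = [6, 4]
r8 m[φ7→L] = [41, 43]
r8 m[φ8→Q] = [5, 2]
r8 m[φ9→P] = [1, 4]
r8 m[φ10→B] = [0, 5]
r8 m[φ11→Q] = [6, 5]
r8 m[E→φ0] = [37, 35]
r8 m[E→φ1] = [5, 6]
r8 m[Q→φ2] = [11, 10]
r8 m[Q→φ3] = [42, 38]
r8 m[Q→φ8] = [37, 39]
r8 m[Q→φ11] = [36, 36]
r8 m[M→φ4] = [6, 4]
r8 m[M→φ7] = [37, 37]
r8 m[L→φ7] = [0, 0]
r8 m[N→φ1] = [35, 33]
r8 m[N→φ2] = [32, 25]
r8 m[N→φ4] = [37, 34]
r8 m[N→φ5] = [37, 36]
r8 m[N→φ6] = [35, 36]
r8 m[B→φ5] = [0, 5]
r8 m[B→φ10] = [43, 36]
r8 m[H→φ0] = [0, 0]
r8 m[P→φ6] = [1, 4]
r8 m[P→φ9] = [43, 37]
r8 m[J→φ3] = [0, 0]
fixed point reached at round 8
traceback from E: (E=1, Q=1, M=1, L=0, N=1, B=1, H=0, P=1, J=1), score=41

assignment: (E=1, Q=1, M=1, L=0, N=1, B=1, H=0, P=1, J=1); score = 41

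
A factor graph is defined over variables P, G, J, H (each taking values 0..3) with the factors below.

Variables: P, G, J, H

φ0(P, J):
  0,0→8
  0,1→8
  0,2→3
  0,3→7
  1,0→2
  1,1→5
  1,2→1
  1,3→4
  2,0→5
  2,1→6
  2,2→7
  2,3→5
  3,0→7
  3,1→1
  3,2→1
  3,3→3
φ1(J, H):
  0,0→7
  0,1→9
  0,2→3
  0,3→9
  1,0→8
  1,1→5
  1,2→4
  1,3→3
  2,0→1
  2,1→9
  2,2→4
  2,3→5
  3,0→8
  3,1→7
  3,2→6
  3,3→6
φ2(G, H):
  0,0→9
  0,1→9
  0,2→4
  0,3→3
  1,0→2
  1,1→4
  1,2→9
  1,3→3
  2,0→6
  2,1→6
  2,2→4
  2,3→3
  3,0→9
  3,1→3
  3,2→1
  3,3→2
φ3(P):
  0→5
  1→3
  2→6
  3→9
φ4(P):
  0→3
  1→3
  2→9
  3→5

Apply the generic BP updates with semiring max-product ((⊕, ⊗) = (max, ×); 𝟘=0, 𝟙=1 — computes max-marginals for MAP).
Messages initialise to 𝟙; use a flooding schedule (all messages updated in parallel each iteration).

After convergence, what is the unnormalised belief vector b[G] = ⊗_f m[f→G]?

b[G] = [30618, 14580, 20412, 23328]

init: all messages = 𝟙 over 4 values
r1 m[φ0→P] = [8, 5, 7, 7]
r1 m[φ0→J] = [8, 8, 7, 7]
r1 m[φ1→J] = [9, 8, 9, 8]
r1 m[φ1→H] = [8, 9, 6, 9]
r1 m[φ2→G] = [9, 9, 6, 9]
r1 m[φ2→H] = [9, 9, 9, 3]
r1 m[φ3→P] = [5, 3, 6, 9]
r1 m[φ4→P] = [3, 3, 9, 5]
r1 m[P→φ0] = [1, 1, 1, 1]
r1 m[P→φ3] = [1, 1, 1, 1]
r1 m[P→φ4] = [1, 1, 1, 1]
r1 m[G→φ2] = [1, 1, 1, 1]
r1 m[J→φ0] = [1, 1, 1, 1]
r1 m[J→φ1] = [1, 1, 1, 1]
r1 m[H→φ1] = [1, 1, 1, 1]
r1 m[H→φ2] = [1, 1, 1, 1]
r2 m[φ0→P] = [8, 5, 7, 7]
r2 m[φ0→J] = [8, 8, 7, 7]
r2 m[φ1→J] = [9, 8, 9, 8]
r2 m[φ1→H] = [8, 9, 6, 9]
r2 m[φ2→G] = [9, 9, 6, 9]
r2 m[φ2→H] = [9, 9, 9, 3]
r2 m[φ3→P] = [5, 3, 6, 9]
r2 m[φ4→P] = [3, 3, 9, 5]
r2 m[P→φ0] = [15, 9, 54, 45]
r2 m[P→φ3] = [24, 15, 63, 35]
r2 m[P→φ4] = [40, 15, 42, 63]
r2 m[G→φ2] = [1, 1, 1, 1]
r2 m[J→φ0] = [9, 8, 9, 8]
r2 m[J→φ1] = [8, 8, 7, 7]
r2 m[H→φ1] = [9, 9, 9, 3]
r2 m[H→φ2] = [8, 9, 6, 9]
r3 m[φ0→P] = [72, 40, 63, 63]
r3 m[φ0→J] = [315, 324, 378, 270]
r3 m[φ1→J] = [81, 72, 81, 72]
r3 m[φ1→H] = [64, 72, 42, 72]
r3 m[φ2→G] = [81, 54, 54, 72]
r3 m[φ2→H] = [9, 9, 9, 3]
r3 m[φ3→P] = [5, 3, 6, 9]
r3 m[φ4→P] = [3, 3, 9, 5]
r3 m[P→φ0] = [15, 9, 54, 45]
r3 m[P→φ3] = [24, 15, 63, 35]
r3 m[P→φ4] = [40, 15, 42, 63]
r3 m[G→φ2] = [1, 1, 1, 1]
r3 m[J→φ0] = [9, 8, 9, 8]
r3 m[J→φ1] = [8, 8, 7, 7]
r3 m[H→φ1] = [9, 9, 9, 3]
r3 m[H→φ2] = [8, 9, 6, 9]
r4 m[φ0→P] = [72, 40, 63, 63]
r4 m[φ0→J] = [315, 324, 378, 270]
r4 m[φ1→J] = [81, 72, 81, 72]
r4 m[φ1→H] = [64, 72, 42, 72]
r4 m[φ2→G] = [81, 54, 54, 72]
r4 m[φ2→H] = [9, 9, 9, 3]
r4 m[φ3→P] = [5, 3, 6, 9]
r4 m[φ4→P] = [3, 3, 9, 5]
r4 m[P→φ0] = [15, 9, 54, 45]
r4 m[P→φ3] = [216, 120, 567, 315]
r4 m[P→φ4] = [360, 120, 378, 567]
r4 m[G→φ2] = [1, 1, 1, 1]
r4 m[J→φ0] = [81, 72, 81, 72]
r4 m[J→φ1] = [315, 324, 378, 270]
r4 m[H→φ1] = [9, 9, 9, 3]
r4 m[H→φ2] = [64, 72, 42, 72]
r5 m[φ0→P] = [648, 360, 567, 567]
r5 m[φ0→J] = [315, 324, 378, 270]
r5 m[φ1→J] = [81, 72, 81, 72]
r5 m[φ1→H] = [2592, 3402, 1620, 2835]
r5 m[φ2→G] = [648, 378, 432, 576]
r5 m[φ2→H] = [9, 9, 9, 3]
r5 m[φ3→P] = [5, 3, 6, 9]
r5 m[φ4→P] = [3, 3, 9, 5]
r5 m[P→φ0] = [15, 9, 54, 45]
r5 m[P→φ3] = [216, 120, 567, 315]
r5 m[P→φ4] = [360, 120, 378, 567]
r5 m[G→φ2] = [1, 1, 1, 1]
r5 m[J→φ0] = [81, 72, 81, 72]
r5 m[J→φ1] = [315, 324, 378, 270]
r5 m[H→φ1] = [9, 9, 9, 3]
r5 m[H→φ2] = [64, 72, 42, 72]
r6 m[φ0→P] = [648, 360, 567, 567]
r6 m[φ0→J] = [315, 324, 378, 270]
r6 m[φ1→J] = [81, 72, 81, 72]
r6 m[φ1→H] = [2592, 3402, 1620, 2835]
r6 m[φ2→G] = [648, 378, 432, 576]
r6 m[φ2→H] = [9, 9, 9, 3]
r6 m[φ3→P] = [5, 3, 6, 9]
r6 m[φ4→P] = [3, 3, 9, 5]
r6 m[P→φ0] = [15, 9, 54, 45]
r6 m[P→φ3] = [1944, 1080, 5103, 2835]
r6 m[P→φ4] = [3240, 1080, 3402, 5103]
r6 m[G→φ2] = [1, 1, 1, 1]
r6 m[J→φ0] = [81, 72, 81, 72]
r6 m[J→φ1] = [315, 324, 378, 270]
r6 m[H→φ1] = [9, 9, 9, 3]
r6 m[H→φ2] = [2592, 3402, 1620, 2835]
r7 m[φ0→P] = [648, 360, 567, 567]
r7 m[φ0→J] = [315, 324, 378, 270]
r7 m[φ1→J] = [81, 72, 81, 72]
r7 m[φ1→H] = [2592, 3402, 1620, 2835]
r7 m[φ2→G] = [30618, 14580, 20412, 23328]
r7 m[φ2→H] = [9, 9, 9, 3]
r7 m[φ3→P] = [5, 3, 6, 9]
r7 m[φ4→P] = [3, 3, 9, 5]
r7 m[P→φ0] = [15, 9, 54, 45]
r7 m[P→φ3] = [1944, 1080, 5103, 2835]
r7 m[P→φ4] = [3240, 1080, 3402, 5103]
r7 m[G→φ2] = [1, 1, 1, 1]
r7 m[J→φ0] = [81, 72, 81, 72]
r7 m[J→φ1] = [315, 324, 378, 270]
r7 m[H→φ1] = [9, 9, 9, 3]
r7 m[H→φ2] = [2592, 3402, 1620, 2835]
r8 m[φ0→P] = [648, 360, 567, 567]
r8 m[φ0→J] = [315, 324, 378, 270]
r8 m[φ1→J] = [81, 72, 81, 72]
r8 m[φ1→H] = [2592, 3402, 1620, 2835]
r8 m[φ2→G] = [30618, 14580, 20412, 23328]
r8 m[φ2→H] = [9, 9, 9, 3]
r8 m[φ3→P] = [5, 3, 6, 9]
r8 m[φ4→P] = [3, 3, 9, 5]
r8 m[P→φ0] = [15, 9, 54, 45]
r8 m[P→φ3] = [1944, 1080, 5103, 2835]
r8 m[P→φ4] = [3240, 1080, 3402, 5103]
r8 m[G→φ2] = [1, 1, 1, 1]
r8 m[J→φ0] = [81, 72, 81, 72]
r8 m[J→φ1] = [315, 324, 378, 270]
r8 m[H→φ1] = [9, 9, 9, 3]
r8 m[H→φ2] = [2592, 3402, 1620, 2835]
fixed point reached at round 8
b[G] = ⊗ incoming = [30618, 14580, 20412, 23328]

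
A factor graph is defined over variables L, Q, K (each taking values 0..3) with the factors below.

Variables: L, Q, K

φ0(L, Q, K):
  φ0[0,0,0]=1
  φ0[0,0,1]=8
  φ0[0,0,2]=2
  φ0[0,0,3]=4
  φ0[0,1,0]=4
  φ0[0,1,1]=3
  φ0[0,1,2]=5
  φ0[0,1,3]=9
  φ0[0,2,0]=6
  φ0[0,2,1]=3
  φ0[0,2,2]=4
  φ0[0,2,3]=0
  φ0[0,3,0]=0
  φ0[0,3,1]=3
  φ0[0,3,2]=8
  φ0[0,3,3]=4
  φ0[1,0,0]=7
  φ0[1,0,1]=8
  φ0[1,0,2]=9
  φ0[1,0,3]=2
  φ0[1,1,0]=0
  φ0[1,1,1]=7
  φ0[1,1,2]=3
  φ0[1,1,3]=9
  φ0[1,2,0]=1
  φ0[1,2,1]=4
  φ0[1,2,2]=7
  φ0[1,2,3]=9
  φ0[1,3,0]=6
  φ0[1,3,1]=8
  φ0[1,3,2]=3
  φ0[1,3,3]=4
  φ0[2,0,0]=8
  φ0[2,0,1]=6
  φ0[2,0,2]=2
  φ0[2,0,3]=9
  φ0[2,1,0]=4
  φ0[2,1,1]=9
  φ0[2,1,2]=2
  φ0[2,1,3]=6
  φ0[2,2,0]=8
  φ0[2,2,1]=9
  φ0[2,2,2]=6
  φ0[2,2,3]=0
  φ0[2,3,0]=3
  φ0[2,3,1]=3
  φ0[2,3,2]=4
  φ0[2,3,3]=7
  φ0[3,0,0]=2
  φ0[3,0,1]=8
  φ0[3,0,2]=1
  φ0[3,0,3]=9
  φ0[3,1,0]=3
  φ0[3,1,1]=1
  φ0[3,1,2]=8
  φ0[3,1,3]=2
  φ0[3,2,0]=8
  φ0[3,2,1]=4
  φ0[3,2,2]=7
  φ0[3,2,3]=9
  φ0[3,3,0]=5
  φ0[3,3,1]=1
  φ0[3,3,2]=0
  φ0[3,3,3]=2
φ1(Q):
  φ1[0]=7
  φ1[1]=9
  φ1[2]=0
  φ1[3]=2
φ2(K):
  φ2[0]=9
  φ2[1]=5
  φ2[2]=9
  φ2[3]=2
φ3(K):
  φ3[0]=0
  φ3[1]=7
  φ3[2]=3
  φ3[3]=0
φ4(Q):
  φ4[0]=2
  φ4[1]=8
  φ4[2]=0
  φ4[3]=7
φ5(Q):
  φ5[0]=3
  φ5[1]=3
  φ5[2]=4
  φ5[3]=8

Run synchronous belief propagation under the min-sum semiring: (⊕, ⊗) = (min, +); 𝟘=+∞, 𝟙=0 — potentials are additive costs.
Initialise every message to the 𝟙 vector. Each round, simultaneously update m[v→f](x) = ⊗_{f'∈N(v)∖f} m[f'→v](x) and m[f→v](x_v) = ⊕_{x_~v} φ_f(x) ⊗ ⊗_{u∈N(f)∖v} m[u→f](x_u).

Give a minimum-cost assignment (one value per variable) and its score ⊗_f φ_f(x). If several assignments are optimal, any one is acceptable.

assignment: (L=0, Q=2, K=3); score = 6

init: all messages = 𝟙 over 4 values
r1 m[φ0→L] = [0, 0, 0, 0]
r1 m[φ0→Q] = [1, 0, 0, 0]
r1 m[φ0→K] = [0, 1, 0, 0]
r1 m[φ1→Q] = [7, 9, 0, 2]
r1 m[φ2→K] = [9, 5, 9, 2]
r1 m[φ3→K] = [0, 7, 3, 0]
r1 m[φ4→Q] = [2, 8, 0, 7]
r1 m[φ5→Q] = [3, 3, 4, 8]
r1 m[L→φ0] = [0, 0, 0, 0]
r1 m[Q→φ0] = [0, 0, 0, 0]
r1 m[Q→φ1] = [0, 0, 0, 0]
r1 m[Q→φ4] = [0, 0, 0, 0]
r1 m[Q→φ5] = [0, 0, 0, 0]
r1 m[K→φ0] = [0, 0, 0, 0]
r1 m[K→φ2] = [0, 0, 0, 0]
r1 m[K→φ3] = [0, 0, 0, 0]
r2 m[φ0→L] = [0, 0, 0, 0]
r2 m[φ0→Q] = [1, 0, 0, 0]
r2 m[φ0→K] = [0, 1, 0, 0]
r2 m[φ1→Q] = [7, 9, 0, 2]
r2 m[φ2→K] = [9, 5, 9, 2]
r2 m[φ3→K] = [0, 7, 3, 0]
r2 m[φ4→Q] = [2, 8, 0, 7]
r2 m[φ5→Q] = [3, 3, 4, 8]
r2 m[L→φ0] = [0, 0, 0, 0]
r2 m[Q→φ0] = [12, 20, 4, 17]
r2 m[Q→φ1] = [6, 11, 4, 15]
r2 m[Q→φ4] = [11, 12, 4, 10]
r2 m[Q→φ5] = [10, 17, 0, 9]
r2 m[K→φ0] = [9, 12, 12, 2]
r2 m[K→φ2] = [0, 8, 3, 0]
r2 m[K→φ3] = [9, 6, 9, 2]
r3 m[φ0→L] = [6, 14, 6, 15]
r3 m[φ0→Q] = [4, 4, 2, 4]
r3 m[φ0→K] = [5, 7, 8, 4]
r3 m[φ1→Q] = [7, 9, 0, 2]
r3 m[φ2→K] = [9, 5, 9, 2]
r3 m[φ3→K] = [0, 7, 3, 0]
r3 m[φ4→Q] = [2, 8, 0, 7]
r3 m[φ5→Q] = [3, 3, 4, 8]
r3 m[L→φ0] = [0, 0, 0, 0]
r3 m[Q→φ0] = [12, 20, 4, 17]
r3 m[Q→φ1] = [6, 11, 4, 15]
r3 m[Q→φ4] = [11, 12, 4, 10]
r3 m[Q→φ5] = [10, 17, 0, 9]
r3 m[K→φ0] = [9, 12, 12, 2]
r3 m[K→φ2] = [0, 8, 3, 0]
r3 m[K→φ3] = [9, 6, 9, 2]
r4 m[φ0→L] = [6, 14, 6, 15]
r4 m[φ0→Q] = [4, 4, 2, 4]
r4 m[φ0→K] = [5, 7, 8, 4]
r4 m[φ1→Q] = [7, 9, 0, 2]
r4 m[φ2→K] = [9, 5, 9, 2]
r4 m[φ3→K] = [0, 7, 3, 0]
r4 m[φ4→Q] = [2, 8, 0, 7]
r4 m[φ5→Q] = [3, 3, 4, 8]
r4 m[L→φ0] = [0, 0, 0, 0]
r4 m[Q→φ0] = [12, 20, 4, 17]
r4 m[Q→φ1] = [9, 15, 6, 19]
r4 m[Q→φ4] = [14, 16, 6, 14]
r4 m[Q→φ5] = [13, 21, 2, 13]
r4 m[K→φ0] = [9, 12, 12, 2]
r4 m[K→φ2] = [5, 14, 11, 4]
r4 m[K→φ3] = [14, 12, 17, 6]
r5 m[φ0→L] = [6, 14, 6, 15]
r5 m[φ0→Q] = [4, 4, 2, 4]
r5 m[φ0→K] = [5, 7, 8, 4]
r5 m[φ1→Q] = [7, 9, 0, 2]
r5 m[φ2→K] = [9, 5, 9, 2]
r5 m[φ3→K] = [0, 7, 3, 0]
r5 m[φ4→Q] = [2, 8, 0, 7]
r5 m[φ5→Q] = [3, 3, 4, 8]
r5 m[L→φ0] = [0, 0, 0, 0]
r5 m[Q→φ0] = [12, 20, 4, 17]
r5 m[Q→φ1] = [9, 15, 6, 19]
r5 m[Q→φ4] = [14, 16, 6, 14]
r5 m[Q→φ5] = [13, 21, 2, 13]
r5 m[K→φ0] = [9, 12, 12, 2]
r5 m[K→φ2] = [5, 14, 11, 4]
r5 m[K→φ3] = [14, 12, 17, 6]
fixed point reached at round 5
traceback from L: (L=0, Q=2, K=3), score=6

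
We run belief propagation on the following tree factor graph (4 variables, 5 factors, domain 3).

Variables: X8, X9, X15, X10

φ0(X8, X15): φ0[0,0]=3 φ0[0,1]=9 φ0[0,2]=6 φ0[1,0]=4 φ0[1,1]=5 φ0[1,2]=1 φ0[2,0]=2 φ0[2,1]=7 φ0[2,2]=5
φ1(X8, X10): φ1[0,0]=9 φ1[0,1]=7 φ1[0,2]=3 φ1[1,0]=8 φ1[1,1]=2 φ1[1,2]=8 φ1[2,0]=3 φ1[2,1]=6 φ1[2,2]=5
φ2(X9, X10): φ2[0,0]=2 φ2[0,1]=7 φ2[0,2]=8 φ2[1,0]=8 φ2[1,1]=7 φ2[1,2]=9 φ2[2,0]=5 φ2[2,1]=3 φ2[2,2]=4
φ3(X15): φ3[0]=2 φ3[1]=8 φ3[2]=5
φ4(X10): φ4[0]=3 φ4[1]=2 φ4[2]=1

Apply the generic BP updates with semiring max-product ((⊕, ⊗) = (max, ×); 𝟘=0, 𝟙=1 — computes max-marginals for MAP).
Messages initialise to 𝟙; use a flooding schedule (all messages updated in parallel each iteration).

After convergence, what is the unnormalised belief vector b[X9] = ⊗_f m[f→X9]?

init: all messages = 𝟙 over 3 values
r1 m[φ0→X8] = [9, 5, 7]
r1 m[φ0→X15] = [4, 9, 6]
r1 m[φ1→X8] = [9, 8, 6]
r1 m[φ1→X10] = [9, 7, 8]
r1 m[φ2→X9] = [8, 9, 5]
r1 m[φ2→X10] = [8, 7, 9]
r1 m[φ3→X15] = [2, 8, 5]
r1 m[φ4→X10] = [3, 2, 1]
r1 m[X8→φ0] = [1, 1, 1]
r1 m[X8→φ1] = [1, 1, 1]
r1 m[X9→φ2] = [1, 1, 1]
r1 m[X15→φ0] = [1, 1, 1]
r1 m[X15→φ3] = [1, 1, 1]
r1 m[X10→φ1] = [1, 1, 1]
r1 m[X10→φ2] = [1, 1, 1]
r1 m[X10→φ4] = [1, 1, 1]
r2 m[φ0→X8] = [9, 5, 7]
r2 m[φ0→X15] = [4, 9, 6]
r2 m[φ1→X8] = [9, 8, 6]
r2 m[φ1→X10] = [9, 7, 8]
r2 m[φ2→X9] = [8, 9, 5]
r2 m[φ2→X10] = [8, 7, 9]
r2 m[φ3→X15] = [2, 8, 5]
r2 m[φ4→X10] = [3, 2, 1]
r2 m[X8→φ0] = [9, 8, 6]
r2 m[X8→φ1] = [9, 5, 7]
r2 m[X9→φ2] = [1, 1, 1]
r2 m[X15→φ0] = [2, 8, 5]
r2 m[X15→φ3] = [4, 9, 6]
r2 m[X10→φ1] = [24, 14, 9]
r2 m[X10→φ2] = [27, 14, 8]
r2 m[X10→φ4] = [72, 49, 72]
r3 m[φ0→X8] = [72, 40, 56]
r3 m[φ0→X15] = [32, 81, 54]
r3 m[φ1→X8] = [216, 192, 84]
r3 m[φ1→X10] = [81, 63, 40]
r3 m[φ2→X9] = [98, 216, 135]
r3 m[φ2→X10] = [8, 7, 9]
r3 m[φ3→X15] = [2, 8, 5]
r3 m[φ4→X10] = [3, 2, 1]
r3 m[X8→φ0] = [9, 8, 6]
r3 m[X8→φ1] = [9, 5, 7]
r3 m[X9→φ2] = [1, 1, 1]
r3 m[X15→φ0] = [2, 8, 5]
r3 m[X15→φ3] = [4, 9, 6]
r3 m[X10→φ1] = [24, 14, 9]
r3 m[X10→φ2] = [27, 14, 8]
r3 m[X10→φ4] = [72, 49, 72]
r4 m[φ0→X8] = [72, 40, 56]
r4 m[φ0→X15] = [32, 81, 54]
r4 m[φ1→X8] = [216, 192, 84]
r4 m[φ1→X10] = [81, 63, 40]
r4 m[φ2→X9] = [98, 216, 135]
r4 m[φ2→X10] = [8, 7, 9]
r4 m[φ3→X15] = [2, 8, 5]
r4 m[φ4→X10] = [3, 2, 1]
r4 m[X8→φ0] = [216, 192, 84]
r4 m[X8→φ1] = [72, 40, 56]
r4 m[X9→φ2] = [1, 1, 1]
r4 m[X15→φ0] = [2, 8, 5]
r4 m[X15→φ3] = [32, 81, 54]
r4 m[X10→φ1] = [24, 14, 9]
r4 m[X10→φ2] = [243, 126, 40]
r4 m[X10→φ4] = [648, 441, 360]
r5 m[φ0→X8] = [72, 40, 56]
r5 m[φ0→X15] = [768, 1944, 1296]
r5 m[φ1→X8] = [216, 192, 84]
r5 m[φ1→X10] = [648, 504, 320]
r5 m[φ2→X9] = [882, 1944, 1215]
r5 m[φ2→X10] = [8, 7, 9]
r5 m[φ3→X15] = [2, 8, 5]
r5 m[φ4→X10] = [3, 2, 1]
r5 m[X8→φ0] = [216, 192, 84]
r5 m[X8→φ1] = [72, 40, 56]
r5 m[X9→φ2] = [1, 1, 1]
r5 m[X15→φ0] = [2, 8, 5]
r5 m[X15→φ3] = [32, 81, 54]
r5 m[X10→φ1] = [24, 14, 9]
r5 m[X10→φ2] = [243, 126, 40]
r5 m[X10→φ4] = [648, 441, 360]
r6 m[φ0→X8] = [72, 40, 56]
r6 m[φ0→X15] = [768, 1944, 1296]
r6 m[φ1→X8] = [216, 192, 84]
r6 m[φ1→X10] = [648, 504, 320]
r6 m[φ2→X9] = [882, 1944, 1215]
r6 m[φ2→X10] = [8, 7, 9]
r6 m[φ3→X15] = [2, 8, 5]
r6 m[φ4→X10] = [3, 2, 1]
r6 m[X8→φ0] = [216, 192, 84]
r6 m[X8→φ1] = [72, 40, 56]
r6 m[X9→φ2] = [1, 1, 1]
r6 m[X15→φ0] = [2, 8, 5]
r6 m[X15→φ3] = [768, 1944, 1296]
r6 m[X10→φ1] = [24, 14, 9]
r6 m[X10→φ2] = [1944, 1008, 320]
r6 m[X10→φ4] = [5184, 3528, 2880]
r7 m[φ0→X8] = [72, 40, 56]
r7 m[φ0→X15] = [768, 1944, 1296]
r7 m[φ1→X8] = [216, 192, 84]
r7 m[φ1→X10] = [648, 504, 320]
r7 m[φ2→X9] = [7056, 15552, 9720]
r7 m[φ2→X10] = [8, 7, 9]
r7 m[φ3→X15] = [2, 8, 5]
r7 m[φ4→X10] = [3, 2, 1]
r7 m[X8→φ0] = [216, 192, 84]
r7 m[X8→φ1] = [72, 40, 56]
r7 m[X9→φ2] = [1, 1, 1]
r7 m[X15→φ0] = [2, 8, 5]
r7 m[X15→φ3] = [768, 1944, 1296]
r7 m[X10→φ1] = [24, 14, 9]
r7 m[X10→φ2] = [1944, 1008, 320]
r7 m[X10→φ4] = [5184, 3528, 2880]
r8 m[φ0→X8] = [72, 40, 56]
r8 m[φ0→X15] = [768, 1944, 1296]
r8 m[φ1→X8] = [216, 192, 84]
r8 m[φ1→X10] = [648, 504, 320]
r8 m[φ2→X9] = [7056, 15552, 9720]
r8 m[φ2→X10] = [8, 7, 9]
r8 m[φ3→X15] = [2, 8, 5]
r8 m[φ4→X10] = [3, 2, 1]
r8 m[X8→φ0] = [216, 192, 84]
r8 m[X8→φ1] = [72, 40, 56]
r8 m[X9→φ2] = [1, 1, 1]
r8 m[X15→φ0] = [2, 8, 5]
r8 m[X15→φ3] = [768, 1944, 1296]
r8 m[X10→φ1] = [24, 14, 9]
r8 m[X10→φ2] = [1944, 1008, 320]
r8 m[X10→φ4] = [5184, 3528, 2880]
fixed point reached at round 8
b[X9] = ⊗ incoming = [7056, 15552, 9720]

b[X9] = [7056, 15552, 9720]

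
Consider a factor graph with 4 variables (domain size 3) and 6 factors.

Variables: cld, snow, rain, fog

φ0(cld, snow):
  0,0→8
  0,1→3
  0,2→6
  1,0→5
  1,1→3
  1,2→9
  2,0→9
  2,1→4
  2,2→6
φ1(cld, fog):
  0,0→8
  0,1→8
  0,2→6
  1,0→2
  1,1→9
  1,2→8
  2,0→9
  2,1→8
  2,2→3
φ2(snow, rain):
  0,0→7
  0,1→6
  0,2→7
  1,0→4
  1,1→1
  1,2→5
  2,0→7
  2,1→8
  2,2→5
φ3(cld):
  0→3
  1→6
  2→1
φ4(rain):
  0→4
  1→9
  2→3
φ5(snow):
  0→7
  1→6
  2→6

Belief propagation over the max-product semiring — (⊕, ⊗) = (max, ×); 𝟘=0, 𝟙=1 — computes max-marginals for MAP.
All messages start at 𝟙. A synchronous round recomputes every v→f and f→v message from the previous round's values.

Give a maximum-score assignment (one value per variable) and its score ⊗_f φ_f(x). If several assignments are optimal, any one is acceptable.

init: all messages = 𝟙 over 3 values
r1 m[φ0→cld] = [8, 9, 9]
r1 m[φ0→snow] = [9, 4, 9]
r1 m[φ1→cld] = [8, 9, 9]
r1 m[φ1→fog] = [9, 9, 8]
r1 m[φ2→snow] = [7, 5, 8]
r1 m[φ2→rain] = [7, 8, 7]
r1 m[φ3→cld] = [3, 6, 1]
r1 m[φ4→rain] = [4, 9, 3]
r1 m[φ5→snow] = [7, 6, 6]
r1 m[cld→φ0] = [1, 1, 1]
r1 m[cld→φ1] = [1, 1, 1]
r1 m[cld→φ3] = [1, 1, 1]
r1 m[snow→φ0] = [1, 1, 1]
r1 m[snow→φ2] = [1, 1, 1]
r1 m[snow→φ5] = [1, 1, 1]
r1 m[rain→φ2] = [1, 1, 1]
r1 m[rain→φ4] = [1, 1, 1]
r1 m[fog→φ1] = [1, 1, 1]
r2 m[φ0→cld] = [8, 9, 9]
r2 m[φ0→snow] = [9, 4, 9]
r2 m[φ1→cld] = [8, 9, 9]
r2 m[φ1→fog] = [9, 9, 8]
r2 m[φ2→snow] = [7, 5, 8]
r2 m[φ2→rain] = [7, 8, 7]
r2 m[φ3→cld] = [3, 6, 1]
r2 m[φ4→rain] = [4, 9, 3]
r2 m[φ5→snow] = [7, 6, 6]
r2 m[cld→φ0] = [24, 54, 9]
r2 m[cld→φ1] = [24, 54, 9]
r2 m[cld→φ3] = [64, 81, 81]
r2 m[snow→φ0] = [49, 30, 48]
r2 m[snow→φ2] = [63, 24, 54]
r2 m[snow→φ5] = [63, 20, 72]
r2 m[rain→φ2] = [4, 9, 3]
r2 m[rain→φ4] = [7, 8, 7]
r2 m[fog→φ1] = [1, 1, 1]
r3 m[φ0→cld] = [392, 432, 441]
r3 m[φ0→snow] = [270, 162, 486]
r3 m[φ1→cld] = [8, 9, 9]
r3 m[φ1→fog] = [192, 486, 432]
r3 m[φ2→snow] = [54, 16, 72]
r3 m[φ2→rain] = [441, 432, 441]
r3 m[φ3→cld] = [3, 6, 1]
r3 m[φ4→rain] = [4, 9, 3]
r3 m[φ5→snow] = [7, 6, 6]
r3 m[cld→φ0] = [24, 54, 9]
r3 m[cld→φ1] = [24, 54, 9]
r3 m[cld→φ3] = [64, 81, 81]
r3 m[snow→φ0] = [49, 30, 48]
r3 m[snow→φ2] = [63, 24, 54]
r3 m[snow→φ5] = [63, 20, 72]
r3 m[rain→φ2] = [4, 9, 3]
r3 m[rain→φ4] = [7, 8, 7]
r3 m[fog→φ1] = [1, 1, 1]
r4 m[φ0→cld] = [392, 432, 441]
r4 m[φ0→snow] = [270, 162, 486]
r4 m[φ1→cld] = [8, 9, 9]
r4 m[φ1→fog] = [192, 486, 432]
r4 m[φ2→snow] = [54, 16, 72]
r4 m[φ2→rain] = [441, 432, 441]
r4 m[φ3→cld] = [3, 6, 1]
r4 m[φ4→rain] = [4, 9, 3]
r4 m[φ5→snow] = [7, 6, 6]
r4 m[cld→φ0] = [24, 54, 9]
r4 m[cld→φ1] = [1176, 2592, 441]
r4 m[cld→φ3] = [3136, 3888, 3969]
r4 m[snow→φ0] = [378, 96, 432]
r4 m[snow→φ2] = [1890, 972, 2916]
r4 m[snow→φ5] = [14580, 2592, 34992]
r4 m[rain→φ2] = [4, 9, 3]
r4 m[rain→φ4] = [441, 432, 441]
r4 m[fog→φ1] = [1, 1, 1]
r5 m[φ0→cld] = [3024, 3888, 3402]
r5 m[φ0→snow] = [270, 162, 486]
r5 m[φ1→cld] = [8, 9, 9]
r5 m[φ1→fog] = [9408, 23328, 20736]
r5 m[φ2→snow] = [54, 16, 72]
r5 m[φ2→rain] = [20412, 23328, 14580]
r5 m[φ3→cld] = [3, 6, 1]
r5 m[φ4→rain] = [4, 9, 3]
r5 m[φ5→snow] = [7, 6, 6]
r5 m[cld→φ0] = [24, 54, 9]
r5 m[cld→φ1] = [1176, 2592, 441]
r5 m[cld→φ3] = [3136, 3888, 3969]
r5 m[snow→φ0] = [378, 96, 432]
r5 m[snow→φ2] = [1890, 972, 2916]
r5 m[snow→φ5] = [14580, 2592, 34992]
r5 m[rain→φ2] = [4, 9, 3]
r5 m[rain→φ4] = [441, 432, 441]
r5 m[fog→φ1] = [1, 1, 1]
r6 m[φ0→cld] = [3024, 3888, 3402]
r6 m[φ0→snow] = [270, 162, 486]
r6 m[φ1→cld] = [8, 9, 9]
r6 m[φ1→fog] = [9408, 23328, 20736]
r6 m[φ2→snow] = [54, 16, 72]
r6 m[φ2→rain] = [20412, 23328, 14580]
r6 m[φ3→cld] = [3, 6, 1]
r6 m[φ4→rain] = [4, 9, 3]
r6 m[φ5→snow] = [7, 6, 6]
r6 m[cld→φ0] = [24, 54, 9]
r6 m[cld→φ1] = [9072, 23328, 3402]
r6 m[cld→φ3] = [24192, 34992, 30618]
r6 m[snow→φ0] = [378, 96, 432]
r6 m[snow→φ2] = [1890, 972, 2916]
r6 m[snow→φ5] = [14580, 2592, 34992]
r6 m[rain→φ2] = [4, 9, 3]
r6 m[rain→φ4] = [20412, 23328, 14580]
r6 m[fog→φ1] = [1, 1, 1]
r7 m[φ0→cld] = [3024, 3888, 3402]
r7 m[φ0→snow] = [270, 162, 486]
r7 m[φ1→cld] = [8, 9, 9]
r7 m[φ1→fog] = [72576, 209952, 186624]
r7 m[φ2→snow] = [54, 16, 72]
r7 m[φ2→rain] = [20412, 23328, 14580]
r7 m[φ3→cld] = [3, 6, 1]
r7 m[φ4→rain] = [4, 9, 3]
r7 m[φ5→snow] = [7, 6, 6]
r7 m[cld→φ0] = [24, 54, 9]
r7 m[cld→φ1] = [9072, 23328, 3402]
r7 m[cld→φ3] = [24192, 34992, 30618]
r7 m[snow→φ0] = [378, 96, 432]
r7 m[snow→φ2] = [1890, 972, 2916]
r7 m[snow→φ5] = [14580, 2592, 34992]
r7 m[rain→φ2] = [4, 9, 3]
r7 m[rain→φ4] = [20412, 23328, 14580]
r7 m[fog→φ1] = [1, 1, 1]
r8 m[φ0→cld] = [3024, 3888, 3402]
r8 m[φ0→snow] = [270, 162, 486]
r8 m[φ1→cld] = [8, 9, 9]
r8 m[φ1→fog] = [72576, 209952, 186624]
r8 m[φ2→snow] = [54, 16, 72]
r8 m[φ2→rain] = [20412, 23328, 14580]
r8 m[φ3→cld] = [3, 6, 1]
r8 m[φ4→rain] = [4, 9, 3]
r8 m[φ5→snow] = [7, 6, 6]
r8 m[cld→φ0] = [24, 54, 9]
r8 m[cld→φ1] = [9072, 23328, 3402]
r8 m[cld→φ3] = [24192, 34992, 30618]
r8 m[snow→φ0] = [378, 96, 432]
r8 m[snow→φ2] = [1890, 972, 2916]
r8 m[snow→φ5] = [14580, 2592, 34992]
r8 m[rain→φ2] = [4, 9, 3]
r8 m[rain→φ4] = [20412, 23328, 14580]
r8 m[fog→φ1] = [1, 1, 1]
fixed point reached at round 8
traceback from cld: (cld=1, snow=2, rain=1, fog=1), score=209952

assignment: (cld=1, snow=2, rain=1, fog=1); score = 209952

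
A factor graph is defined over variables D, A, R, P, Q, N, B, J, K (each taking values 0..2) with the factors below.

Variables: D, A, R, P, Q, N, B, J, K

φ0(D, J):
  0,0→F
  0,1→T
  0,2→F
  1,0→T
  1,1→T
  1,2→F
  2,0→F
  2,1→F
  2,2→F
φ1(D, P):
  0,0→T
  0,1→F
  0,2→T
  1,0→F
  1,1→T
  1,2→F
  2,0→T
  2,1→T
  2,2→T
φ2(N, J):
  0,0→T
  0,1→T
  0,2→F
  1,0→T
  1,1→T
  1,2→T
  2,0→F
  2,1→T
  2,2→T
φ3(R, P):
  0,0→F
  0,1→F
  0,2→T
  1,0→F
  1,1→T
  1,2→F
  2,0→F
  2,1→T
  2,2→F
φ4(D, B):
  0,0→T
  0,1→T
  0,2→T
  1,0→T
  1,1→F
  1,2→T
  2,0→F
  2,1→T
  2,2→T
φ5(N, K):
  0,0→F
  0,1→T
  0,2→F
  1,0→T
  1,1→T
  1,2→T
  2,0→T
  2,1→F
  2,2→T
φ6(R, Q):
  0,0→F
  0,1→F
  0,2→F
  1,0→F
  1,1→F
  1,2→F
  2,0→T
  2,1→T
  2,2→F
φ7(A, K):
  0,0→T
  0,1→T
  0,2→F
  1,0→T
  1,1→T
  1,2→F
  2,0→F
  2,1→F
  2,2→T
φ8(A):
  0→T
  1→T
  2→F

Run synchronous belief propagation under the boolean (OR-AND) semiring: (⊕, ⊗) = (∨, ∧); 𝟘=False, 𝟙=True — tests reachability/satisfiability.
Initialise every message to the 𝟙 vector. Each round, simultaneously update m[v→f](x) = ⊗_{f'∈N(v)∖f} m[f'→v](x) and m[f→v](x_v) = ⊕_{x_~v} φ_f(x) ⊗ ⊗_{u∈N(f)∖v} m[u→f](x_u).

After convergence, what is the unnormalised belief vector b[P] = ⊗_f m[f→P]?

init: all messages = 𝟙 over 3 values
r1 m[φ0→D] = [T, T, F]
r1 m[φ0→J] = [T, T, F]
r1 m[φ1→D] = [T, T, T]
r1 m[φ1→P] = [T, T, T]
r1 m[φ2→N] = [T, T, T]
r1 m[φ2→J] = [T, T, T]
r1 m[φ3→R] = [T, T, T]
r1 m[φ3→P] = [F, T, T]
r1 m[φ4→D] = [T, T, T]
r1 m[φ4→B] = [T, T, T]
r1 m[φ5→N] = [T, T, T]
r1 m[φ5→K] = [T, T, T]
r1 m[φ6→R] = [F, F, T]
r1 m[φ6→Q] = [T, T, F]
r1 m[φ7→A] = [T, T, T]
r1 m[φ7→K] = [T, T, T]
r1 m[φ8→A] = [T, T, F]
r1 m[D→φ0] = [T, T, T]
r1 m[D→φ1] = [T, T, T]
r1 m[D→φ4] = [T, T, T]
r1 m[A→φ7] = [T, T, T]
r1 m[A→φ8] = [T, T, T]
r1 m[R→φ3] = [T, T, T]
r1 m[R→φ6] = [T, T, T]
r1 m[P→φ1] = [T, T, T]
r1 m[P→φ3] = [T, T, T]
r1 m[Q→φ6] = [T, T, T]
r1 m[N→φ2] = [T, T, T]
r1 m[N→φ5] = [T, T, T]
r1 m[B→φ4] = [T, T, T]
r1 m[J→φ0] = [T, T, T]
r1 m[J→φ2] = [T, T, T]
r1 m[K→φ5] = [T, T, T]
r1 m[K→φ7] = [T, T, T]
r2 m[φ0→D] = [T, T, F]
r2 m[φ0→J] = [T, T, F]
r2 m[φ1→D] = [T, T, T]
r2 m[φ1→P] = [T, T, T]
r2 m[φ2→N] = [T, T, T]
r2 m[φ2→J] = [T, T, T]
r2 m[φ3→R] = [T, T, T]
r2 m[φ3→P] = [F, T, T]
r2 m[φ4→D] = [T, T, T]
r2 m[φ4→B] = [T, T, T]
r2 m[φ5→N] = [T, T, T]
r2 m[φ5→K] = [T, T, T]
r2 m[φ6→R] = [F, F, T]
r2 m[φ6→Q] = [T, T, F]
r2 m[φ7→A] = [T, T, T]
r2 m[φ7→K] = [T, T, T]
r2 m[φ8→A] = [T, T, F]
r2 m[D→φ0] = [T, T, T]
r2 m[D→φ1] = [T, T, F]
r2 m[D→φ4] = [T, T, F]
r2 m[A→φ7] = [T, T, F]
r2 m[A→φ8] = [T, T, T]
r2 m[R→φ3] = [F, F, T]
r2 m[R→φ6] = [T, T, T]
r2 m[P→φ1] = [F, T, T]
r2 m[P→φ3] = [T, T, T]
r2 m[Q→φ6] = [T, T, T]
r2 m[N→φ2] = [T, T, T]
r2 m[N→φ5] = [T, T, T]
r2 m[B→φ4] = [T, T, T]
r2 m[J→φ0] = [T, T, T]
r2 m[J→φ2] = [T, T, F]
r2 m[K→φ5] = [T, T, T]
r2 m[K→φ7] = [T, T, T]
r3 m[φ0→D] = [T, T, F]
r3 m[φ0→J] = [T, T, F]
r3 m[φ1→D] = [T, T, T]
r3 m[φ1→P] = [T, T, T]
r3 m[φ2→N] = [T, T, T]
r3 m[φ2→J] = [T, T, T]
r3 m[φ3→R] = [T, T, T]
r3 m[φ3→P] = [F, T, F]
r3 m[φ4→D] = [T, T, T]
r3 m[φ4→B] = [T, T, T]
r3 m[φ5→N] = [T, T, T]
r3 m[φ5→K] = [T, T, T]
r3 m[φ6→R] = [F, F, T]
r3 m[φ6→Q] = [T, T, F]
r3 m[φ7→A] = [T, T, T]
r3 m[φ7→K] = [T, T, F]
r3 m[φ8→A] = [T, T, F]
r3 m[D→φ0] = [T, T, T]
r3 m[D→φ1] = [T, T, F]
r3 m[D→φ4] = [T, T, F]
r3 m[A→φ7] = [T, T, F]
r3 m[A→φ8] = [T, T, T]
r3 m[R→φ3] = [F, F, T]
r3 m[R→φ6] = [T, T, T]
r3 m[P→φ1] = [F, T, T]
r3 m[P→φ3] = [T, T, T]
r3 m[Q→φ6] = [T, T, T]
r3 m[N→φ2] = [T, T, T]
r3 m[N→φ5] = [T, T, T]
r3 m[B→φ4] = [T, T, T]
r3 m[J→φ0] = [T, T, T]
r3 m[J→φ2] = [T, T, F]
r3 m[K→φ5] = [T, T, T]
r3 m[K→φ7] = [T, T, T]
r4 m[φ0→D] = [T, T, F]
r4 m[φ0→J] = [T, T, F]
r4 m[φ1→D] = [T, T, T]
r4 m[φ1→P] = [T, T, T]
r4 m[φ2→N] = [T, T, T]
r4 m[φ2→J] = [T, T, T]
r4 m[φ3→R] = [T, T, T]
r4 m[φ3→P] = [F, T, F]
r4 m[φ4→D] = [T, T, T]
r4 m[φ4→B] = [T, T, T]
r4 m[φ5→N] = [T, T, T]
r4 m[φ5→K] = [T, T, T]
r4 m[φ6→R] = [F, F, T]
r4 m[φ6→Q] = [T, T, F]
r4 m[φ7→A] = [T, T, T]
r4 m[φ7→K] = [T, T, F]
r4 m[φ8→A] = [T, T, F]
r4 m[D→φ0] = [T, T, T]
r4 m[D→φ1] = [T, T, F]
r4 m[D→φ4] = [T, T, F]
r4 m[A→φ7] = [T, T, F]
r4 m[A→φ8] = [T, T, T]
r4 m[R→φ3] = [F, F, T]
r4 m[R→φ6] = [T, T, T]
r4 m[P→φ1] = [F, T, F]
r4 m[P→φ3] = [T, T, T]
r4 m[Q→φ6] = [T, T, T]
r4 m[N→φ2] = [T, T, T]
r4 m[N→φ5] = [T, T, T]
r4 m[B→φ4] = [T, T, T]
r4 m[J→φ0] = [T, T, T]
r4 m[J→φ2] = [T, T, F]
r4 m[K→φ5] = [T, T, F]
r4 m[K→φ7] = [T, T, T]
r5 m[φ0→D] = [T, T, F]
r5 m[φ0→J] = [T, T, F]
r5 m[φ1→D] = [F, T, T]
r5 m[φ1→P] = [T, T, T]
r5 m[φ2→N] = [T, T, T]
r5 m[φ2→J] = [T, T, T]
r5 m[φ3→R] = [T, T, T]
r5 m[φ3→P] = [F, T, F]
r5 m[φ4→D] = [T, T, T]
r5 m[φ4→B] = [T, T, T]
r5 m[φ5→N] = [T, T, T]
r5 m[φ5→K] = [T, T, T]
r5 m[φ6→R] = [F, F, T]
r5 m[φ6→Q] = [T, T, F]
r5 m[φ7→A] = [T, T, T]
r5 m[φ7→K] = [T, T, F]
r5 m[φ8→A] = [T, T, F]
r5 m[D→φ0] = [T, T, T]
r5 m[D→φ1] = [T, T, F]
r5 m[D→φ4] = [T, T, F]
r5 m[A→φ7] = [T, T, F]
r5 m[A→φ8] = [T, T, T]
r5 m[R→φ3] = [F, F, T]
r5 m[R→φ6] = [T, T, T]
r5 m[P→φ1] = [F, T, F]
r5 m[P→φ3] = [T, T, T]
r5 m[Q→φ6] = [T, T, T]
r5 m[N→φ2] = [T, T, T]
r5 m[N→φ5] = [T, T, T]
r5 m[B→φ4] = [T, T, T]
r5 m[J→φ0] = [T, T, T]
r5 m[J→φ2] = [T, T, F]
r5 m[K→φ5] = [T, T, F]
r5 m[K→φ7] = [T, T, T]
r6 m[φ0→D] = [T, T, F]
r6 m[φ0→J] = [T, T, F]
r6 m[φ1→D] = [F, T, T]
r6 m[φ1→P] = [T, T, T]
r6 m[φ2→N] = [T, T, T]
r6 m[φ2→J] = [T, T, T]
r6 m[φ3→R] = [T, T, T]
r6 m[φ3→P] = [F, T, F]
r6 m[φ4→D] = [T, T, T]
r6 m[φ4→B] = [T, T, T]
r6 m[φ5→N] = [T, T, T]
r6 m[φ5→K] = [T, T, T]
r6 m[φ6→R] = [F, F, T]
r6 m[φ6→Q] = [T, T, F]
r6 m[φ7→A] = [T, T, T]
r6 m[φ7→K] = [T, T, F]
r6 m[φ8→A] = [T, T, F]
r6 m[D→φ0] = [F, T, T]
r6 m[D→φ1] = [T, T, F]
r6 m[D→φ4] = [F, T, F]
r6 m[A→φ7] = [T, T, F]
r6 m[A→φ8] = [T, T, T]
r6 m[R→φ3] = [F, F, T]
r6 m[R→φ6] = [T, T, T]
r6 m[P→φ1] = [F, T, F]
r6 m[P→φ3] = [T, T, T]
r6 m[Q→φ6] = [T, T, T]
r6 m[N→φ2] = [T, T, T]
r6 m[N→φ5] = [T, T, T]
r6 m[B→φ4] = [T, T, T]
r6 m[J→φ0] = [T, T, T]
r6 m[J→φ2] = [T, T, F]
r6 m[K→φ5] = [T, T, F]
r6 m[K→φ7] = [T, T, T]
r7 m[φ0→D] = [T, T, F]
r7 m[φ0→J] = [T, T, F]
r7 m[φ1→D] = [F, T, T]
r7 m[φ1→P] = [T, T, T]
r7 m[φ2→N] = [T, T, T]
r7 m[φ2→J] = [T, T, T]
r7 m[φ3→R] = [T, T, T]
r7 m[φ3→P] = [F, T, F]
r7 m[φ4→D] = [T, T, T]
r7 m[φ4→B] = [T, F, T]
r7 m[φ5→N] = [T, T, T]
r7 m[φ5→K] = [T, T, T]
r7 m[φ6→R] = [F, F, T]
r7 m[φ6→Q] = [T, T, F]
r7 m[φ7→A] = [T, T, T]
r7 m[φ7→K] = [T, T, F]
r7 m[φ8→A] = [T, T, F]
r7 m[D→φ0] = [F, T, T]
r7 m[D→φ1] = [T, T, F]
r7 m[D→φ4] = [F, T, F]
r7 m[A→φ7] = [T, T, F]
r7 m[A→φ8] = [T, T, T]
r7 m[R→φ3] = [F, F, T]
r7 m[R→φ6] = [T, T, T]
r7 m[P→φ1] = [F, T, F]
r7 m[P→φ3] = [T, T, T]
r7 m[Q→φ6] = [T, T, T]
r7 m[N→φ2] = [T, T, T]
r7 m[N→φ5] = [T, T, T]
r7 m[B→φ4] = [T, T, T]
r7 m[J→φ0] = [T, T, T]
r7 m[J→φ2] = [T, T, F]
r7 m[K→φ5] = [T, T, F]
r7 m[K→φ7] = [T, T, T]
r8 m[φ0→D] = [T, T, F]
r8 m[φ0→J] = [T, T, F]
r8 m[φ1→D] = [F, T, T]
r8 m[φ1→P] = [T, T, T]
r8 m[φ2→N] = [T, T, T]
r8 m[φ2→J] = [T, T, T]
r8 m[φ3→R] = [T, T, T]
r8 m[φ3→P] = [F, T, F]
r8 m[φ4→D] = [T, T, T]
r8 m[φ4→B] = [T, F, T]
r8 m[φ5→N] = [T, T, T]
r8 m[φ5→K] = [T, T, T]
r8 m[φ6→R] = [F, F, T]
r8 m[φ6→Q] = [T, T, F]
r8 m[φ7→A] = [T, T, T]
r8 m[φ7→K] = [T, T, F]
r8 m[φ8→A] = [T, T, F]
r8 m[D→φ0] = [F, T, T]
r8 m[D→φ1] = [T, T, F]
r8 m[D→φ4] = [F, T, F]
r8 m[A→φ7] = [T, T, F]
r8 m[A→φ8] = [T, T, T]
r8 m[R→φ3] = [F, F, T]
r8 m[R→φ6] = [T, T, T]
r8 m[P→φ1] = [F, T, F]
r8 m[P→φ3] = [T, T, T]
r8 m[Q→φ6] = [T, T, T]
r8 m[N→φ2] = [T, T, T]
r8 m[N→φ5] = [T, T, T]
r8 m[B→φ4] = [T, T, T]
r8 m[J→φ0] = [T, T, T]
r8 m[J→φ2] = [T, T, F]
r8 m[K→φ5] = [T, T, F]
r8 m[K→φ7] = [T, T, T]
fixed point reached at round 8
b[P] = ⊗ incoming = [F, T, F]

b[P] = [F, T, F]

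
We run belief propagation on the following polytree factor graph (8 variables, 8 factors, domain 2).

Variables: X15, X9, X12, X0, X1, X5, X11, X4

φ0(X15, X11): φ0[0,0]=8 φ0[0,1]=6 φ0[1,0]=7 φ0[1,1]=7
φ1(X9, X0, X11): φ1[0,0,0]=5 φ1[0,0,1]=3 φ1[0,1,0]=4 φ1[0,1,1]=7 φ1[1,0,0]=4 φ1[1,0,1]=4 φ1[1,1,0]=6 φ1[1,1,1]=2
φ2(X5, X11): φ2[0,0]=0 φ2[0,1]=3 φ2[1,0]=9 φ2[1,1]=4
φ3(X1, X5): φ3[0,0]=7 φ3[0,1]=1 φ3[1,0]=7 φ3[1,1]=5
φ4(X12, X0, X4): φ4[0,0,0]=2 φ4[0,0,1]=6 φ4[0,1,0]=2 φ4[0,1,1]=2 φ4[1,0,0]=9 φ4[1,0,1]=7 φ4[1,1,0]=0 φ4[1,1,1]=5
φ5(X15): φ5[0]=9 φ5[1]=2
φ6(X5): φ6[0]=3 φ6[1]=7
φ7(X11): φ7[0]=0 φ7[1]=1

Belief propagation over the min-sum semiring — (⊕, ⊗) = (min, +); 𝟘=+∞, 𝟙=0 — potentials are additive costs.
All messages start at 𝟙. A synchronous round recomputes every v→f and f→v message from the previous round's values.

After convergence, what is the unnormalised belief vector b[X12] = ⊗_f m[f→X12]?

b[X12] = [25, 23]

init: all messages = 𝟙 over 2 values
r1 m[φ0→X15] = [6, 7]
r1 m[φ0→X11] = [7, 6]
r1 m[φ1→X9] = [3, 2]
r1 m[φ1→X0] = [3, 2]
r1 m[φ1→X11] = [4, 2]
r1 m[φ2→X5] = [0, 4]
r1 m[φ2→X11] = [0, 3]
r1 m[φ3→X1] = [1, 5]
r1 m[φ3→X5] = [7, 1]
r1 m[φ4→X12] = [2, 0]
r1 m[φ4→X0] = [2, 0]
r1 m[φ4→X4] = [0, 2]
r1 m[φ5→X15] = [9, 2]
r1 m[φ6→X5] = [3, 7]
r1 m[φ7→X11] = [0, 1]
r1 m[X15→φ0] = [0, 0]
r1 m[X15→φ5] = [0, 0]
r1 m[X9→φ1] = [0, 0]
r1 m[X12→φ4] = [0, 0]
r1 m[X0→φ1] = [0, 0]
r1 m[X0→φ4] = [0, 0]
r1 m[X1→φ3] = [0, 0]
r1 m[X5→φ2] = [0, 0]
r1 m[X5→φ3] = [0, 0]
r1 m[X5→φ6] = [0, 0]
r1 m[X11→φ0] = [0, 0]
r1 m[X11→φ1] = [0, 0]
r1 m[X11→φ2] = [0, 0]
r1 m[X11→φ7] = [0, 0]
r1 m[X4→φ4] = [0, 0]
r2 m[φ0→X15] = [6, 7]
r2 m[φ0→X11] = [7, 6]
r2 m[φ1→X9] = [3, 2]
r2 m[φ1→X0] = [3, 2]
r2 m[φ1→X11] = [4, 2]
r2 m[φ2→X5] = [0, 4]
r2 m[φ2→X11] = [0, 3]
r2 m[φ3→X1] = [1, 5]
r2 m[φ3→X5] = [7, 1]
r2 m[φ4→X12] = [2, 0]
r2 m[φ4→X0] = [2, 0]
r2 m[φ4→X4] = [0, 2]
r2 m[φ5→X15] = [9, 2]
r2 m[φ6→X5] = [3, 7]
r2 m[φ7→X11] = [0, 1]
r2 m[X15→φ0] = [9, 2]
r2 m[X15→φ5] = [6, 7]
r2 m[X9→φ1] = [0, 0]
r2 m[X12→φ4] = [0, 0]
r2 m[X0→φ1] = [2, 0]
r2 m[X0→φ4] = [3, 2]
r2 m[X1→φ3] = [0, 0]
r2 m[X5→φ2] = [10, 8]
r2 m[X5→φ3] = [3, 11]
r2 m[X5→φ6] = [7, 5]
r2 m[X11→φ0] = [4, 6]
r2 m[X11→φ1] = [7, 10]
r2 m[X11→φ2] = [11, 9]
r2 m[X11→φ7] = [11, 11]
r2 m[X4→φ4] = [0, 0]
r3 m[φ0→X15] = [12, 11]
r3 m[φ0→X11] = [9, 9]
r3 m[φ1→X9] = [11, 12]
r3 m[φ1→X0] = [11, 11]
r3 m[φ1→X11] = [4, 2]
r3 m[φ2→X5] = [11, 13]
r3 m[φ2→X11] = [10, 12]
r3 m[φ3→X1] = [10, 10]
r3 m[φ3→X5] = [7, 1]
r3 m[φ4→X12] = [4, 2]
r3 m[φ4→X0] = [2, 0]
r3 m[φ4→X4] = [2, 4]
r3 m[φ5→X15] = [9, 2]
r3 m[φ6→X5] = [3, 7]
r3 m[φ7→X11] = [0, 1]
r3 m[X15→φ0] = [9, 2]
r3 m[X15→φ5] = [6, 7]
r3 m[X9→φ1] = [0, 0]
r3 m[X12→φ4] = [0, 0]
r3 m[X0→φ1] = [2, 0]
r3 m[X0→φ4] = [3, 2]
r3 m[X1→φ3] = [0, 0]
r3 m[X5→φ2] = [10, 8]
r3 m[X5→φ3] = [3, 11]
r3 m[X5→φ6] = [7, 5]
r3 m[X11→φ0] = [4, 6]
r3 m[X11→φ1] = [7, 10]
r3 m[X11→φ2] = [11, 9]
r3 m[X11→φ7] = [11, 11]
r3 m[X4→φ4] = [0, 0]
r4 m[φ0→X15] = [12, 11]
r4 m[φ0→X11] = [9, 9]
r4 m[φ1→X9] = [11, 12]
r4 m[φ1→X0] = [11, 11]
r4 m[φ1→X11] = [4, 2]
r4 m[φ2→X5] = [11, 13]
r4 m[φ2→X11] = [10, 12]
r4 m[φ3→X1] = [10, 10]
r4 m[φ3→X5] = [7, 1]
r4 m[φ4→X12] = [4, 2]
r4 m[φ4→X0] = [2, 0]
r4 m[φ4→X4] = [2, 4]
r4 m[φ5→X15] = [9, 2]
r4 m[φ6→X5] = [3, 7]
r4 m[φ7→X11] = [0, 1]
r4 m[X15→φ0] = [9, 2]
r4 m[X15→φ5] = [12, 11]
r4 m[X9→φ1] = [0, 0]
r4 m[X12→φ4] = [0, 0]
r4 m[X0→φ1] = [2, 0]
r4 m[X0→φ4] = [11, 11]
r4 m[X1→φ3] = [0, 0]
r4 m[X5→φ2] = [10, 8]
r4 m[X5→φ3] = [14, 20]
r4 m[X5→φ6] = [18, 14]
r4 m[X11→φ0] = [14, 15]
r4 m[X11→φ1] = [19, 22]
r4 m[X11→φ2] = [13, 12]
r4 m[X11→φ7] = [23, 23]
r4 m[X4→φ4] = [0, 0]
r5 m[φ0→X15] = [21, 21]
r5 m[φ0→X11] = [9, 9]
r5 m[φ1→X9] = [23, 24]
r5 m[φ1→X0] = [23, 23]
r5 m[φ1→X11] = [4, 2]
r5 m[φ2→X5] = [13, 16]
r5 m[φ2→X11] = [10, 12]
r5 m[φ3→X1] = [21, 21]
r5 m[φ3→X5] = [7, 1]
r5 m[φ4→X12] = [13, 11]
r5 m[φ4→X0] = [2, 0]
r5 m[φ4→X4] = [11, 13]
r5 m[φ5→X15] = [9, 2]
r5 m[φ6→X5] = [3, 7]
r5 m[φ7→X11] = [0, 1]
r5 m[X15→φ0] = [9, 2]
r5 m[X15→φ5] = [12, 11]
r5 m[X9→φ1] = [0, 0]
r5 m[X12→φ4] = [0, 0]
r5 m[X0→φ1] = [2, 0]
r5 m[X0→φ4] = [11, 11]
r5 m[X1→φ3] = [0, 0]
r5 m[X5→φ2] = [10, 8]
r5 m[X5→φ3] = [14, 20]
r5 m[X5→φ6] = [18, 14]
r5 m[X11→φ0] = [14, 15]
r5 m[X11→φ1] = [19, 22]
r5 m[X11→φ2] = [13, 12]
r5 m[X11→φ7] = [23, 23]
r5 m[X4→φ4] = [0, 0]
r6 m[φ0→X15] = [21, 21]
r6 m[φ0→X11] = [9, 9]
r6 m[φ1→X9] = [23, 24]
r6 m[φ1→X0] = [23, 23]
r6 m[φ1→X11] = [4, 2]
r6 m[φ2→X5] = [13, 16]
r6 m[φ2→X11] = [10, 12]
r6 m[φ3→X1] = [21, 21]
r6 m[φ3→X5] = [7, 1]
r6 m[φ4→X12] = [13, 11]
r6 m[φ4→X0] = [2, 0]
r6 m[φ4→X4] = [11, 13]
r6 m[φ5→X15] = [9, 2]
r6 m[φ6→X5] = [3, 7]
r6 m[φ7→X11] = [0, 1]
r6 m[X15→φ0] = [9, 2]
r6 m[X15→φ5] = [21, 21]
r6 m[X9→φ1] = [0, 0]
r6 m[X12→φ4] = [0, 0]
r6 m[X0→φ1] = [2, 0]
r6 m[X0→φ4] = [23, 23]
r6 m[X1→φ3] = [0, 0]
r6 m[X5→φ2] = [10, 8]
r6 m[X5→φ3] = [16, 23]
r6 m[X5→φ6] = [20, 17]
r6 m[X11→φ0] = [14, 15]
r6 m[X11→φ1] = [19, 22]
r6 m[X11→φ2] = [13, 12]
r6 m[X11→φ7] = [23, 23]
r6 m[X4→φ4] = [0, 0]
r7 m[φ0→X15] = [21, 21]
r7 m[φ0→X11] = [9, 9]
r7 m[φ1→X9] = [23, 24]
r7 m[φ1→X0] = [23, 23]
r7 m[φ1→X11] = [4, 2]
r7 m[φ2→X5] = [13, 16]
r7 m[φ2→X11] = [10, 12]
r7 m[φ3→X1] = [23, 23]
r7 m[φ3→X5] = [7, 1]
r7 m[φ4→X12] = [25, 23]
r7 m[φ4→X0] = [2, 0]
r7 m[φ4→X4] = [23, 25]
r7 m[φ5→X15] = [9, 2]
r7 m[φ6→X5] = [3, 7]
r7 m[φ7→X11] = [0, 1]
r7 m[X15→φ0] = [9, 2]
r7 m[X15→φ5] = [21, 21]
r7 m[X9→φ1] = [0, 0]
r7 m[X12→φ4] = [0, 0]
r7 m[X0→φ1] = [2, 0]
r7 m[X0→φ4] = [23, 23]
r7 m[X1→φ3] = [0, 0]
r7 m[X5→φ2] = [10, 8]
r7 m[X5→φ3] = [16, 23]
r7 m[X5→φ6] = [20, 17]
r7 m[X11→φ0] = [14, 15]
r7 m[X11→φ1] = [19, 22]
r7 m[X11→φ2] = [13, 12]
r7 m[X11→φ7] = [23, 23]
r7 m[X4→φ4] = [0, 0]
r8 m[φ0→X15] = [21, 21]
r8 m[φ0→X11] = [9, 9]
r8 m[φ1→X9] = [23, 24]
r8 m[φ1→X0] = [23, 23]
r8 m[φ1→X11] = [4, 2]
r8 m[φ2→X5] = [13, 16]
r8 m[φ2→X11] = [10, 12]
r8 m[φ3→X1] = [23, 23]
r8 m[φ3→X5] = [7, 1]
r8 m[φ4→X12] = [25, 23]
r8 m[φ4→X0] = [2, 0]
r8 m[φ4→X4] = [23, 25]
r8 m[φ5→X15] = [9, 2]
r8 m[φ6→X5] = [3, 7]
r8 m[φ7→X11] = [0, 1]
r8 m[X15→φ0] = [9, 2]
r8 m[X15→φ5] = [21, 21]
r8 m[X9→φ1] = [0, 0]
r8 m[X12→φ4] = [0, 0]
r8 m[X0→φ1] = [2, 0]
r8 m[X0→φ4] = [23, 23]
r8 m[X1→φ3] = [0, 0]
r8 m[X5→φ2] = [10, 8]
r8 m[X5→φ3] = [16, 23]
r8 m[X5→φ6] = [20, 17]
r8 m[X11→φ0] = [14, 15]
r8 m[X11→φ1] = [19, 22]
r8 m[X11→φ2] = [13, 12]
r8 m[X11→φ7] = [23, 23]
r8 m[X4→φ4] = [0, 0]
fixed point reached at round 8
b[X12] = ⊗ incoming = [25, 23]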